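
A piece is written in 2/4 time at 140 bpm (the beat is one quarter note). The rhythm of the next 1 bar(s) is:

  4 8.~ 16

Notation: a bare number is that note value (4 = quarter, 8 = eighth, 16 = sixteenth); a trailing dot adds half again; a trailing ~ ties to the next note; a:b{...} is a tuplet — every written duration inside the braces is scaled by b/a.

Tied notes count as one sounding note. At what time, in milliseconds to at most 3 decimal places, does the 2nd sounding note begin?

1. 0.0ms @ 0 + 428.571ms (1)
2. 428.571ms @ 1 + 428.571ms (1)

note 2 onset = 1b = 428.571ms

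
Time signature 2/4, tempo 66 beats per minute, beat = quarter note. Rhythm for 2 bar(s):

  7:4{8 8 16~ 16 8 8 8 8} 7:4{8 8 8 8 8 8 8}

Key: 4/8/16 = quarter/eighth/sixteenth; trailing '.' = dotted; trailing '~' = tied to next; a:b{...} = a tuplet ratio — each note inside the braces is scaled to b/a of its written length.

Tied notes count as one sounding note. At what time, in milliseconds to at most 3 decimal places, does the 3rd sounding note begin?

note 3 onset = 4/7b = 519.481ms

1. 0.0ms @ 0 + 259.74ms (2/7)
2. 259.74ms @ 2/7 + 259.74ms (2/7)
3. 519.481ms @ 4/7 + 259.74ms (2/7)
4. 779.221ms @ 6/7 + 259.74ms (2/7)
5. 1038.961ms @ 8/7 + 259.74ms (2/7)
6. 1298.701ms @ 10/7 + 259.74ms (2/7)
7. 1558.442ms @ 12/7 + 259.74ms (2/7)
8. 1818.182ms @ 2 + 259.74ms (2/7)
9. 2077.922ms @ 16/7 + 259.74ms (2/7)
10. 2337.662ms @ 18/7 + 259.74ms (2/7)
11. 2597.403ms @ 20/7 + 259.74ms (2/7)
12. 2857.143ms @ 22/7 + 259.74ms (2/7)
13. 3116.883ms @ 24/7 + 259.74ms (2/7)
14. 3376.623ms @ 26/7 + 259.74ms (2/7)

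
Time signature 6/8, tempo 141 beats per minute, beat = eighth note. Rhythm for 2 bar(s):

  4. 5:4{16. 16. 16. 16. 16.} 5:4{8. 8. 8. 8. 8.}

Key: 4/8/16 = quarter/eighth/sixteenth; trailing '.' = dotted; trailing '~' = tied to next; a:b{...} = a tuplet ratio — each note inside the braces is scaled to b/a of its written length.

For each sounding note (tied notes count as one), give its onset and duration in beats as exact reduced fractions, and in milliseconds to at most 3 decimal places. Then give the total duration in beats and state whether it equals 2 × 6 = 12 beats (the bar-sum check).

1) 0.0ms=0b +1276.596ms=3b
2) 1276.596ms=3b +255.319ms=3/5b
3) 1531.915ms=18/5b +255.319ms=3/5b
4) 1787.234ms=21/5b +255.319ms=3/5b
5) 2042.553ms=24/5b +255.319ms=3/5b
6) 2297.872ms=27/5b +255.319ms=3/5b
7) 2553.191ms=6b +510.638ms=6/5b
8) 3063.83ms=36/5b +510.638ms=6/5b
9) 3574.468ms=42/5b +510.638ms=6/5b
10) 4085.106ms=48/5b +510.638ms=6/5b
11) 4595.745ms=54/5b +510.638ms=6/5b
Σ=12b of 12 (141bpm 6/8) — PASS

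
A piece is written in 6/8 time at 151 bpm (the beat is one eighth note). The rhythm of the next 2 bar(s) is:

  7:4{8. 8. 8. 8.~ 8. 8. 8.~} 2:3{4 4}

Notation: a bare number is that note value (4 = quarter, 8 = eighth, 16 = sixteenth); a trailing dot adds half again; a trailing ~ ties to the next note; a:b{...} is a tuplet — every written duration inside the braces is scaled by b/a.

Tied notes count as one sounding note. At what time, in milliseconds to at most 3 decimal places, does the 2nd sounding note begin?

1. 0.0ms @ 0 + 340.587ms (6/7)
2. 340.587ms @ 6/7 + 340.587ms (6/7)
3. 681.173ms @ 12/7 + 340.587ms (6/7)
4. 1021.76ms @ 18/7 + 681.173ms (12/7)
5. 1702.933ms @ 30/7 + 340.587ms (6/7)
6. 2043.519ms @ 36/7 + 1532.64ms (27/7)
7. 3576.159ms @ 9 + 1192.053ms (3)

note 2 onset = 6/7b = 340.587ms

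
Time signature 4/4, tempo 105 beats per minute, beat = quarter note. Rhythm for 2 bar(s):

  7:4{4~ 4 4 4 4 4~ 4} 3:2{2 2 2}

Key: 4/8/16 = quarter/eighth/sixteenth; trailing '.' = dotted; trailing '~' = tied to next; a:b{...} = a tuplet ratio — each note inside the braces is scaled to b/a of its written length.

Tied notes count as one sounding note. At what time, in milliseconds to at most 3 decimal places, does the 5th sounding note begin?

1. 0.0ms @ 0 + 653.061ms (8/7)
2. 653.061ms @ 8/7 + 326.531ms (4/7)
3. 979.592ms @ 12/7 + 326.531ms (4/7)
4. 1306.122ms @ 16/7 + 326.531ms (4/7)
5. 1632.653ms @ 20/7 + 653.061ms (8/7)
6. 2285.714ms @ 4 + 761.905ms (4/3)
7. 3047.619ms @ 16/3 + 761.905ms (4/3)
8. 3809.524ms @ 20/3 + 761.905ms (4/3)

note 5 onset = 20/7b = 1632.653ms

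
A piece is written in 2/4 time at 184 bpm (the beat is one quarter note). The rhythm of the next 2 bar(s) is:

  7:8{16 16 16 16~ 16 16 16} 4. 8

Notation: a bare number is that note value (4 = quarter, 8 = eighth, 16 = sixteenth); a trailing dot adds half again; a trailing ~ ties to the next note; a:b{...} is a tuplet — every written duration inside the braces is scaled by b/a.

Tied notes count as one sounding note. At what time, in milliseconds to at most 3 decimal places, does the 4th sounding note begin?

1. 0.0ms @ 0 + 93.168ms (2/7)
2. 93.168ms @ 2/7 + 93.168ms (2/7)
3. 186.335ms @ 4/7 + 93.168ms (2/7)
4. 279.503ms @ 6/7 + 186.335ms (4/7)
5. 465.839ms @ 10/7 + 93.168ms (2/7)
6. 559.006ms @ 12/7 + 93.168ms (2/7)
7. 652.174ms @ 2 + 489.13ms (3/2)
8. 1141.304ms @ 7/2 + 163.043ms (1/2)

note 4 onset = 6/7b = 279.503ms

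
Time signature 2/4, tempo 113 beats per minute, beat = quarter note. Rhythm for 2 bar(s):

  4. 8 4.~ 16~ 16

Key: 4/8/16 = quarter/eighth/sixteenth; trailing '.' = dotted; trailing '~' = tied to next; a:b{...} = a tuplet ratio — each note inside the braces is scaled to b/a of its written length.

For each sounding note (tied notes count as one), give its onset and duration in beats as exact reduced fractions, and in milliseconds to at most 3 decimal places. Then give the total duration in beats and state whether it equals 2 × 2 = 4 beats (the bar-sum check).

1) 0.0ms=0b +796.46ms=3/2b
2) 796.46ms=3/2b +265.487ms=1/2b
3) 1061.947ms=2b +1061.947ms=2b
Σ=4b of 4 (113bpm 2/4) — PASS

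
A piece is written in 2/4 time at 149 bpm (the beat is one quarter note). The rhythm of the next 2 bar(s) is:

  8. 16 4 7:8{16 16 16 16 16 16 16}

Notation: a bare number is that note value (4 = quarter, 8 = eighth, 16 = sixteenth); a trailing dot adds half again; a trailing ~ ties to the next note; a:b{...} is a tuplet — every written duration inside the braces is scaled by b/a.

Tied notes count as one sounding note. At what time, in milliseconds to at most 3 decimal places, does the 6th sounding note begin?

1. 0.0ms @ 0 + 302.013ms (3/4)
2. 302.013ms @ 3/4 + 100.671ms (1/4)
3. 402.685ms @ 1 + 402.685ms (1)
4. 805.369ms @ 2 + 115.053ms (2/7)
5. 920.422ms @ 16/7 + 115.053ms (2/7)
6. 1035.475ms @ 18/7 + 115.053ms (2/7)
7. 1150.527ms @ 20/7 + 115.053ms (2/7)
8. 1265.58ms @ 22/7 + 115.053ms (2/7)
9. 1380.633ms @ 24/7 + 115.053ms (2/7)
10. 1495.686ms @ 26/7 + 115.053ms (2/7)

note 6 onset = 18/7b = 1035.475ms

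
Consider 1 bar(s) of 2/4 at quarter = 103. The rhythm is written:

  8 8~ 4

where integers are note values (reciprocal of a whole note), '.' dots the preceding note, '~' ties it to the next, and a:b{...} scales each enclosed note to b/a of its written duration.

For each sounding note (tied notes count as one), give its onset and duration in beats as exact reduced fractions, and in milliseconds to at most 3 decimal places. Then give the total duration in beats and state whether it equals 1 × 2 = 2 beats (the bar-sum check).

1) 0.0ms=0b +291.262ms=1/2b
2) 291.262ms=1/2b +873.786ms=3/2b
Σ=2b of 2 (103bpm 2/4) — PASS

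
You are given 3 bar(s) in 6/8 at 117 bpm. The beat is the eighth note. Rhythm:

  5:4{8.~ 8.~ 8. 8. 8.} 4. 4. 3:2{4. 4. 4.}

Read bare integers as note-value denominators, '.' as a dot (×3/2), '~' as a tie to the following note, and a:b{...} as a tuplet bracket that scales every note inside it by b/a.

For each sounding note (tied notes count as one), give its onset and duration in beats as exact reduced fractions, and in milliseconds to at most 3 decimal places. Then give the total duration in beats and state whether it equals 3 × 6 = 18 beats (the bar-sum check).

1) 0.0ms=0b +1846.154ms=18/5b
2) 1846.154ms=18/5b +615.385ms=6/5b
3) 2461.538ms=24/5b +615.385ms=6/5b
4) 3076.923ms=6b +1538.462ms=3b
5) 4615.385ms=9b +1538.462ms=3b
6) 6153.846ms=12b +1025.641ms=2b
7) 7179.487ms=14b +1025.641ms=2b
8) 8205.128ms=16b +1025.641ms=2b
Σ=18b of 18 (117bpm 6/8) — PASS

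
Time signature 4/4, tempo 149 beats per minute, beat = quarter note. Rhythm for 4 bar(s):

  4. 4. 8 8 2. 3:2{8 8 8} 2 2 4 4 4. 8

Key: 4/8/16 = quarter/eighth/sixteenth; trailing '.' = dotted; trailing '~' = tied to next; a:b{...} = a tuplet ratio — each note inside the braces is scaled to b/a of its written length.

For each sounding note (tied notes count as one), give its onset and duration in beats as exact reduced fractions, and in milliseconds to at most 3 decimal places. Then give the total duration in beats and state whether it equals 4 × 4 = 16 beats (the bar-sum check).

1) 0.0ms=0b +604.027ms=3/2b
2) 604.027ms=3/2b +604.027ms=3/2b
3) 1208.054ms=3b +201.342ms=1/2b
4) 1409.396ms=7/2b +201.342ms=1/2b
5) 1610.738ms=4b +1208.054ms=3b
6) 2818.792ms=7b +134.228ms=1/3b
7) 2953.02ms=22/3b +134.228ms=1/3b
8) 3087.248ms=23/3b +134.228ms=1/3b
9) 3221.477ms=8b +805.369ms=2b
10) 4026.846ms=10b +805.369ms=2b
11) 4832.215ms=12b +402.685ms=1b
12) 5234.899ms=13b +402.685ms=1b
13) 5637.584ms=14b +604.027ms=3/2b
14) 6241.611ms=31/2b +201.342ms=1/2b
Σ=16b of 16 (149bpm 4/4) — PASS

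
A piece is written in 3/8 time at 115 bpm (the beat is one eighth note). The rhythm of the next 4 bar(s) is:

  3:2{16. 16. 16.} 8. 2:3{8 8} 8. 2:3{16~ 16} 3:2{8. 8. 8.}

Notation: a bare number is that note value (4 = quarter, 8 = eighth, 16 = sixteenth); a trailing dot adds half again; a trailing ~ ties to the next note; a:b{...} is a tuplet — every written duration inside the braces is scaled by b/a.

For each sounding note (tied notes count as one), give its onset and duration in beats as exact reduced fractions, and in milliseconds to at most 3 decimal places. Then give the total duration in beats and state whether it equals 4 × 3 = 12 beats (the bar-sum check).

1) 0.0ms=0b +260.87ms=1/2b
2) 260.87ms=1/2b +260.87ms=1/2b
3) 521.739ms=1b +260.87ms=1/2b
4) 782.609ms=3/2b +782.609ms=3/2b
5) 1565.217ms=3b +782.609ms=3/2b
6) 2347.826ms=9/2b +782.609ms=3/2b
7) 3130.435ms=6b +782.609ms=3/2b
8) 3913.043ms=15/2b +782.609ms=3/2b
9) 4695.652ms=9b +521.739ms=1b
10) 5217.391ms=10b +521.739ms=1b
11) 5739.13ms=11b +521.739ms=1b
Σ=12b of 12 (115bpm 3/8) — PASS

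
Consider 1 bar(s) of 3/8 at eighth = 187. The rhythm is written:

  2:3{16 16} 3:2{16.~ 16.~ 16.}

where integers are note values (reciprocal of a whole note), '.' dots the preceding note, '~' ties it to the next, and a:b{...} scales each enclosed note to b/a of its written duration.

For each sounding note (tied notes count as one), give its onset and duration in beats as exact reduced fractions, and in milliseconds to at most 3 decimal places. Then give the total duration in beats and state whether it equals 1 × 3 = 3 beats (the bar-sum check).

1) 0.0ms=0b +240.642ms=3/4b
2) 240.642ms=3/4b +240.642ms=3/4b
3) 481.283ms=3/2b +481.283ms=3/2b
Σ=3b of 3 (187bpm 3/8) — PASS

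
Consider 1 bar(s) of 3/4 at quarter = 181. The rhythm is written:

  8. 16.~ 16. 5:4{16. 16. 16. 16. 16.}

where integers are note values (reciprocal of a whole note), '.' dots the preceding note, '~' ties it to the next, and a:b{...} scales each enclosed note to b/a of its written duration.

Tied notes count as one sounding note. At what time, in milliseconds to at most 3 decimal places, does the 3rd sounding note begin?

note 3 onset = 3/2b = 497.238ms

1. 0.0ms @ 0 + 248.619ms (3/4)
2. 248.619ms @ 3/4 + 248.619ms (3/4)
3. 497.238ms @ 3/2 + 99.448ms (3/10)
4. 596.685ms @ 9/5 + 99.448ms (3/10)
5. 696.133ms @ 21/10 + 99.448ms (3/10)
6. 795.58ms @ 12/5 + 99.448ms (3/10)
7. 895.028ms @ 27/10 + 99.448ms (3/10)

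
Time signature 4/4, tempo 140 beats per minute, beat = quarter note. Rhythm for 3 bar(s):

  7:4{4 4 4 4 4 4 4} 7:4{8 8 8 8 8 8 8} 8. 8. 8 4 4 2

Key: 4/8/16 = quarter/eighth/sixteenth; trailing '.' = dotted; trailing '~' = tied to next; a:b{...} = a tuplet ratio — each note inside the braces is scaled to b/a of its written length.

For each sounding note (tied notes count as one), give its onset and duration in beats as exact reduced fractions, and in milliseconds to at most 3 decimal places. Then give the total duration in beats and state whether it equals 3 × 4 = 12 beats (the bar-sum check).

1) 0.0ms=0b +244.898ms=4/7b
2) 244.898ms=4/7b +244.898ms=4/7b
3) 489.796ms=8/7b +244.898ms=4/7b
4) 734.694ms=12/7b +244.898ms=4/7b
5) 979.592ms=16/7b +244.898ms=4/7b
6) 1224.49ms=20/7b +244.898ms=4/7b
7) 1469.388ms=24/7b +244.898ms=4/7b
8) 1714.286ms=4b +122.449ms=2/7b
9) 1836.735ms=30/7b +122.449ms=2/7b
10) 1959.184ms=32/7b +122.449ms=2/7b
11) 2081.633ms=34/7b +122.449ms=2/7b
12) 2204.082ms=36/7b +122.449ms=2/7b
13) 2326.531ms=38/7b +122.449ms=2/7b
14) 2448.98ms=40/7b +122.449ms=2/7b
15) 2571.429ms=6b +321.429ms=3/4b
16) 2892.857ms=27/4b +321.429ms=3/4b
17) 3214.286ms=15/2b +214.286ms=1/2b
18) 3428.571ms=8b +428.571ms=1b
19) 3857.143ms=9b +428.571ms=1b
20) 4285.714ms=10b +857.143ms=2b
Σ=12b of 12 (140bpm 4/4) — PASS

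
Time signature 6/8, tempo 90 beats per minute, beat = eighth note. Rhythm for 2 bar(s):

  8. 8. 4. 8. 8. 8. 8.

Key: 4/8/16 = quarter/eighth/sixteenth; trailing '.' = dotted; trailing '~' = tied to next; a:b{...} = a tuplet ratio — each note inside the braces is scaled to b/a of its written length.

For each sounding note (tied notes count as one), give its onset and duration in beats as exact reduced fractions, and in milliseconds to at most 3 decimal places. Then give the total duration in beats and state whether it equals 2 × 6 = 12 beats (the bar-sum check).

1) 0.0ms=0b +1000.0ms=3/2b
2) 1000.0ms=3/2b +1000.0ms=3/2b
3) 2000.0ms=3b +2000.0ms=3b
4) 4000.0ms=6b +1000.0ms=3/2b
5) 5000.0ms=15/2b +1000.0ms=3/2b
6) 6000.0ms=9b +1000.0ms=3/2b
7) 7000.0ms=21/2b +1000.0ms=3/2b
Σ=12b of 12 (90bpm 6/8) — PASS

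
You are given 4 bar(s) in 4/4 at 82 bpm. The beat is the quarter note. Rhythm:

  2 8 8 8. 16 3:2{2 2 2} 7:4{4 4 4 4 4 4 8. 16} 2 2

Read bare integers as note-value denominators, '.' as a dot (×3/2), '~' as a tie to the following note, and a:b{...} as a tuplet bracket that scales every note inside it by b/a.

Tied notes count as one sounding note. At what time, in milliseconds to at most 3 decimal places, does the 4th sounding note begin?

1. 0.0ms @ 0 + 1463.415ms (2)
2. 1463.415ms @ 2 + 365.854ms (1/2)
3. 1829.268ms @ 5/2 + 365.854ms (1/2)
4. 2195.122ms @ 3 + 548.78ms (3/4)
5. 2743.902ms @ 15/4 + 182.927ms (1/4)
6. 2926.829ms @ 4 + 975.61ms (4/3)
7. 3902.439ms @ 16/3 + 975.61ms (4/3)
8. 4878.049ms @ 20/3 + 975.61ms (4/3)
9. 5853.659ms @ 8 + 418.118ms (4/7)
10. 6271.777ms @ 60/7 + 418.118ms (4/7)
11. 6689.895ms @ 64/7 + 418.118ms (4/7)
12. 7108.014ms @ 68/7 + 418.118ms (4/7)
13. 7526.132ms @ 72/7 + 418.118ms (4/7)
14. 7944.251ms @ 76/7 + 418.118ms (4/7)
15. 8362.369ms @ 80/7 + 313.589ms (3/7)
16. 8675.958ms @ 83/7 + 104.53ms (1/7)
17. 8780.488ms @ 12 + 1463.415ms (2)
18. 10243.902ms @ 14 + 1463.415ms (2)

note 4 onset = 3b = 2195.122ms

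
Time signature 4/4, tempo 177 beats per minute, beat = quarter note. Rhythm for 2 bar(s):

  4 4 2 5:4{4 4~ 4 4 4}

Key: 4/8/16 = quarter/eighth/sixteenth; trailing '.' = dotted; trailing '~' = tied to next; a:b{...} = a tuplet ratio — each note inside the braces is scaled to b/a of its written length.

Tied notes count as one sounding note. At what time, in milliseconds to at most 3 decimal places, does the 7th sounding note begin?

1. 0.0ms @ 0 + 338.983ms (1)
2. 338.983ms @ 1 + 338.983ms (1)
3. 677.966ms @ 2 + 677.966ms (2)
4. 1355.932ms @ 4 + 271.186ms (4/5)
5. 1627.119ms @ 24/5 + 542.373ms (8/5)
6. 2169.492ms @ 32/5 + 271.186ms (4/5)
7. 2440.678ms @ 36/5 + 271.186ms (4/5)

note 7 onset = 36/5b = 2440.678ms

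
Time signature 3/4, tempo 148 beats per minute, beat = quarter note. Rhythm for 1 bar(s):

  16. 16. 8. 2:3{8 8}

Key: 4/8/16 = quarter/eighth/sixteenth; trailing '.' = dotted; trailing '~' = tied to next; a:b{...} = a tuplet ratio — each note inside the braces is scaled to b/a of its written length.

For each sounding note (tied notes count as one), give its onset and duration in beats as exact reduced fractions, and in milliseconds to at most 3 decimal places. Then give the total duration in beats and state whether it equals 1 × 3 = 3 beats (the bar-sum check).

1) 0.0ms=0b +152.027ms=3/8b
2) 152.027ms=3/8b +152.027ms=3/8b
3) 304.054ms=3/4b +304.054ms=3/4b
4) 608.108ms=3/2b +304.054ms=3/4b
5) 912.162ms=9/4b +304.054ms=3/4b
Σ=3b of 3 (148bpm 3/4) — PASS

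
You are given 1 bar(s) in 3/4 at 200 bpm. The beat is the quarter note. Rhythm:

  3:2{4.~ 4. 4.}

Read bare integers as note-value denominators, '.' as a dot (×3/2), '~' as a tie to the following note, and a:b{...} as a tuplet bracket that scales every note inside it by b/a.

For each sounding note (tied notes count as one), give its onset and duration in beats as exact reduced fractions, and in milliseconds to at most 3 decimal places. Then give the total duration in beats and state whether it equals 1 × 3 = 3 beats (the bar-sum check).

1) 0.0ms=0b +600.0ms=2b
2) 600.0ms=2b +300.0ms=1b
Σ=3b of 3 (200bpm 3/4) — PASS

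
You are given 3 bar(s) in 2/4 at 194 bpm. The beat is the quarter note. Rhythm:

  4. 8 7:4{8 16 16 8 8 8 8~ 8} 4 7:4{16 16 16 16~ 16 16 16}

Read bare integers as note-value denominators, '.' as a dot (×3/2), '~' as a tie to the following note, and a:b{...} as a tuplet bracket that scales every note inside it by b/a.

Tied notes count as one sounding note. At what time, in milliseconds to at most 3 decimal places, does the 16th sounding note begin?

note 16 onset = 41/7b = 1811.487ms

1. 0.0ms @ 0 + 463.918ms (3/2)
2. 463.918ms @ 3/2 + 154.639ms (1/2)
3. 618.557ms @ 2 + 88.365ms (2/7)
4. 706.922ms @ 16/7 + 44.183ms (1/7)
5. 751.105ms @ 17/7 + 44.183ms (1/7)
6. 795.287ms @ 18/7 + 88.365ms (2/7)
7. 883.652ms @ 20/7 + 88.365ms (2/7)
8. 972.018ms @ 22/7 + 88.365ms (2/7)
9. 1060.383ms @ 24/7 + 176.73ms (4/7)
10. 1237.113ms @ 4 + 309.278ms (1)
11. 1546.392ms @ 5 + 44.183ms (1/7)
12. 1590.574ms @ 36/7 + 44.183ms (1/7)
13. 1634.757ms @ 37/7 + 44.183ms (1/7)
14. 1678.94ms @ 38/7 + 88.365ms (2/7)
15. 1767.305ms @ 40/7 + 44.183ms (1/7)
16. 1811.487ms @ 41/7 + 44.183ms (1/7)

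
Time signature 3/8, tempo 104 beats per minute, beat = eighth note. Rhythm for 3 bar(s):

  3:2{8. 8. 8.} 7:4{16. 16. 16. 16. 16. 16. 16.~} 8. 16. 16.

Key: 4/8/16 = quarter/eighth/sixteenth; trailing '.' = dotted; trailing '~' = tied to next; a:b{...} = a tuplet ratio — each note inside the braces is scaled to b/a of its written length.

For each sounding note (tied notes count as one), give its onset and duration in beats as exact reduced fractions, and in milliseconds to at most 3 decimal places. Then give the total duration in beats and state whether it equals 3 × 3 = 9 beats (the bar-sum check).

1) 0.0ms=0b +576.923ms=1b
2) 576.923ms=1b +576.923ms=1b
3) 1153.846ms=2b +576.923ms=1b
4) 1730.769ms=3b +247.253ms=3/7b
5) 1978.022ms=24/7b +247.253ms=3/7b
6) 2225.275ms=27/7b +247.253ms=3/7b
7) 2472.527ms=30/7b +247.253ms=3/7b
8) 2719.78ms=33/7b +247.253ms=3/7b
9) 2967.033ms=36/7b +247.253ms=3/7b
10) 3214.286ms=39/7b +1112.637ms=27/14b
11) 4326.923ms=15/2b +432.692ms=3/4b
12) 4759.615ms=33/4b +432.692ms=3/4b
Σ=9b of 9 (104bpm 3/8) — PASS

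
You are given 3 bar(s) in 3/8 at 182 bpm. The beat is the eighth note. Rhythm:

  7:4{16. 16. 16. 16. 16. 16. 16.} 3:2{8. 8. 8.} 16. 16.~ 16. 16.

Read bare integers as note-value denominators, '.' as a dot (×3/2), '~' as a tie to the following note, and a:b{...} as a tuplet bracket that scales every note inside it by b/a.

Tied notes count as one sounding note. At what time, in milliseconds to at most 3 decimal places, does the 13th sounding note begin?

1. 0.0ms @ 0 + 141.287ms (3/7)
2. 141.287ms @ 3/7 + 141.287ms (3/7)
3. 282.575ms @ 6/7 + 141.287ms (3/7)
4. 423.862ms @ 9/7 + 141.287ms (3/7)
5. 565.149ms @ 12/7 + 141.287ms (3/7)
6. 706.436ms @ 15/7 + 141.287ms (3/7)
7. 847.724ms @ 18/7 + 141.287ms (3/7)
8. 989.011ms @ 3 + 329.67ms (1)
9. 1318.681ms @ 4 + 329.67ms (1)
10. 1648.352ms @ 5 + 329.67ms (1)
11. 1978.022ms @ 6 + 247.253ms (3/4)
12. 2225.275ms @ 27/4 + 494.505ms (3/2)
13. 2719.78ms @ 33/4 + 247.253ms (3/4)

note 13 onset = 33/4b = 2719.78ms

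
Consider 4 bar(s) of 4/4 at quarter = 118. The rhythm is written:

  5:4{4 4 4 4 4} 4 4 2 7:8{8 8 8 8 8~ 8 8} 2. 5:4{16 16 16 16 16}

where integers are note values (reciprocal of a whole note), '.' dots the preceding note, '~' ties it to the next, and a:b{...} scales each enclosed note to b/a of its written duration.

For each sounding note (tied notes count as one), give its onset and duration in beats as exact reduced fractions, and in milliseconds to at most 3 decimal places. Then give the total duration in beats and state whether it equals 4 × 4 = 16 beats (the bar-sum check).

1) 0.0ms=0b +406.78ms=4/5b
2) 406.78ms=4/5b +406.78ms=4/5b
3) 813.559ms=8/5b +406.78ms=4/5b
4) 1220.339ms=12/5b +406.78ms=4/5b
5) 1627.119ms=16/5b +406.78ms=4/5b
6) 2033.898ms=4b +508.475ms=1b
7) 2542.373ms=5b +508.475ms=1b
8) 3050.847ms=6b +1016.949ms=2b
9) 4067.797ms=8b +290.557ms=4/7b
10) 4358.354ms=60/7b +290.557ms=4/7b
11) 4648.91ms=64/7b +290.557ms=4/7b
12) 4939.467ms=68/7b +290.557ms=4/7b
13) 5230.024ms=72/7b +581.114ms=8/7b
14) 5811.138ms=80/7b +290.557ms=4/7b
15) 6101.695ms=12b +1525.424ms=3b
16) 7627.119ms=15b +101.695ms=1/5b
17) 7728.814ms=76/5b +101.695ms=1/5b
18) 7830.508ms=77/5b +101.695ms=1/5b
19) 7932.203ms=78/5b +101.695ms=1/5b
20) 8033.898ms=79/5b +101.695ms=1/5b
Σ=16b of 16 (118bpm 4/4) — PASS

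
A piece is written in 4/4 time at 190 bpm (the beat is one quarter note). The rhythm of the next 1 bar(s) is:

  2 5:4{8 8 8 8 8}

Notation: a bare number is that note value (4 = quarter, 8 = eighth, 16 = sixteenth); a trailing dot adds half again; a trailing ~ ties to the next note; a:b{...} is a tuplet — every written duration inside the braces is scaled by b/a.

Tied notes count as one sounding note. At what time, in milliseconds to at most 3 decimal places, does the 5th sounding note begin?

note 5 onset = 16/5b = 1010.526ms

1. 0.0ms @ 0 + 631.579ms (2)
2. 631.579ms @ 2 + 126.316ms (2/5)
3. 757.895ms @ 12/5 + 126.316ms (2/5)
4. 884.211ms @ 14/5 + 126.316ms (2/5)
5. 1010.526ms @ 16/5 + 126.316ms (2/5)
6. 1136.842ms @ 18/5 + 126.316ms (2/5)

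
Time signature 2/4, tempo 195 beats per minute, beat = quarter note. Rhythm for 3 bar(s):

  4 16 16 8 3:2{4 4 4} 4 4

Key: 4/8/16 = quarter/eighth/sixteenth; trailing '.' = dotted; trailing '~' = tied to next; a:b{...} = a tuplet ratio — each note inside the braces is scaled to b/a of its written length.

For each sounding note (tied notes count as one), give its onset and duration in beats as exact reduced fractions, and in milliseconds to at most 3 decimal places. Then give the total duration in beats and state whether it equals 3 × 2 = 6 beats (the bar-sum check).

1) 0.0ms=0b +307.692ms=1b
2) 307.692ms=1b +76.923ms=1/4b
3) 384.615ms=5/4b +76.923ms=1/4b
4) 461.538ms=3/2b +153.846ms=1/2b
5) 615.385ms=2b +205.128ms=2/3b
6) 820.513ms=8/3b +205.128ms=2/3b
7) 1025.641ms=10/3b +205.128ms=2/3b
8) 1230.769ms=4b +307.692ms=1b
9) 1538.462ms=5b +307.692ms=1b
Σ=6b of 6 (195bpm 2/4) — PASS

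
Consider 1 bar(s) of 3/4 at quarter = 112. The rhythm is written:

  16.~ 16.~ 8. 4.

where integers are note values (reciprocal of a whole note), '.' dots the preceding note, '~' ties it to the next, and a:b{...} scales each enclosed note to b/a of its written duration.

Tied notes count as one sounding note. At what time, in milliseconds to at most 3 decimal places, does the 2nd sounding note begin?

note 2 onset = 3/2b = 803.571ms

1. 0.0ms @ 0 + 803.571ms (3/2)
2. 803.571ms @ 3/2 + 803.571ms (3/2)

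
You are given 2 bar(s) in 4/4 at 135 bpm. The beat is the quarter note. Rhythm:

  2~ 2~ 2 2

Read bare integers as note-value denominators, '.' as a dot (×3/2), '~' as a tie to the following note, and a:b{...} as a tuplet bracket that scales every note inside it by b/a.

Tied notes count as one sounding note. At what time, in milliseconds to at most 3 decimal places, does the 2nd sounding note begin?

1. 0.0ms @ 0 + 2666.667ms (6)
2. 2666.667ms @ 6 + 888.889ms (2)

note 2 onset = 6b = 2666.667ms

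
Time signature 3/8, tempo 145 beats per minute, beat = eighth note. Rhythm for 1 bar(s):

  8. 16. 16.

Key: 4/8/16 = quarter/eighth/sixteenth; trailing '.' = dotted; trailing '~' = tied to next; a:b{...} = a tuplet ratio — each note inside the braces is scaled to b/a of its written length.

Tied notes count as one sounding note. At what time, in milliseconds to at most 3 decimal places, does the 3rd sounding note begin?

note 3 onset = 9/4b = 931.034ms

1. 0.0ms @ 0 + 620.69ms (3/2)
2. 620.69ms @ 3/2 + 310.345ms (3/4)
3. 931.034ms @ 9/4 + 310.345ms (3/4)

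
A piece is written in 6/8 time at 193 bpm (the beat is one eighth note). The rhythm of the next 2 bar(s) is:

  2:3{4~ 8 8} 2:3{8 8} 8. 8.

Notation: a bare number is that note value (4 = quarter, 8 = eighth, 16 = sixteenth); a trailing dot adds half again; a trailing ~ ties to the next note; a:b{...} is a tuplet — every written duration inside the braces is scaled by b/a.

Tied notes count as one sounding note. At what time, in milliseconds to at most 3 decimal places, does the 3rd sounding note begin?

1. 0.0ms @ 0 + 1398.964ms (9/2)
2. 1398.964ms @ 9/2 + 466.321ms (3/2)
3. 1865.285ms @ 6 + 466.321ms (3/2)
4. 2331.606ms @ 15/2 + 466.321ms (3/2)
5. 2797.927ms @ 9 + 466.321ms (3/2)
6. 3264.249ms @ 21/2 + 466.321ms (3/2)

note 3 onset = 6b = 1865.285ms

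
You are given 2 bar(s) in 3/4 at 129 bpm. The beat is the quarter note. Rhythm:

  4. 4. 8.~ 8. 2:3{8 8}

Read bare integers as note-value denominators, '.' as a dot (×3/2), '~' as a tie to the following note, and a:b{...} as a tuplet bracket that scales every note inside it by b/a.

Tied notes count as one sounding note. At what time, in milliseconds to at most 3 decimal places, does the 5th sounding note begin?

note 5 onset = 21/4b = 2441.86ms

1. 0.0ms @ 0 + 697.674ms (3/2)
2. 697.674ms @ 3/2 + 697.674ms (3/2)
3. 1395.349ms @ 3 + 697.674ms (3/2)
4. 2093.023ms @ 9/2 + 348.837ms (3/4)
5. 2441.86ms @ 21/4 + 348.837ms (3/4)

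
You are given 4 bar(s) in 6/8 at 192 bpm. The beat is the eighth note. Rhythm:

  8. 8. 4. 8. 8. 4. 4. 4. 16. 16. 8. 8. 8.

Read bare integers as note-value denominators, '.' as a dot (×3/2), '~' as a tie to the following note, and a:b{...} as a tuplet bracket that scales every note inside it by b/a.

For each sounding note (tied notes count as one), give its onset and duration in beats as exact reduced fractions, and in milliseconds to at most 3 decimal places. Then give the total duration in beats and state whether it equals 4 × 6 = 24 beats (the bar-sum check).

1) 0.0ms=0b +468.75ms=3/2b
2) 468.75ms=3/2b +468.75ms=3/2b
3) 937.5ms=3b +937.5ms=3b
4) 1875.0ms=6b +468.75ms=3/2b
5) 2343.75ms=15/2b +468.75ms=3/2b
6) 2812.5ms=9b +937.5ms=3b
7) 3750.0ms=12b +937.5ms=3b
8) 4687.5ms=15b +937.5ms=3b
9) 5625.0ms=18b +234.375ms=3/4b
10) 5859.375ms=75/4b +234.375ms=3/4b
11) 6093.75ms=39/2b +468.75ms=3/2b
12) 6562.5ms=21b +468.75ms=3/2b
13) 7031.25ms=45/2b +468.75ms=3/2b
Σ=24b of 24 (192bpm 6/8) — PASS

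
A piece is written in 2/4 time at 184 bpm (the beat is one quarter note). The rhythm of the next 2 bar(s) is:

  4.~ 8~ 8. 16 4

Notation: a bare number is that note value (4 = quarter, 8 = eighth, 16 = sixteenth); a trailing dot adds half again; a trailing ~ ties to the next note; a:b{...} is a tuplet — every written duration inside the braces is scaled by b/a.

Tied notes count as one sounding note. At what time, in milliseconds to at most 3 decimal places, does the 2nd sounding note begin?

note 2 onset = 11/4b = 896.739ms

1. 0.0ms @ 0 + 896.739ms (11/4)
2. 896.739ms @ 11/4 + 81.522ms (1/4)
3. 978.261ms @ 3 + 326.087ms (1)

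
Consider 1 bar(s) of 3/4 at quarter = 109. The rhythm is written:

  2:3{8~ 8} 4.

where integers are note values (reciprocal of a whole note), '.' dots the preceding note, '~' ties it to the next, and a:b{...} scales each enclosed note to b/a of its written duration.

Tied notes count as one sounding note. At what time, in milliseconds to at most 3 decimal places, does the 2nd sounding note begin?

1. 0.0ms @ 0 + 825.688ms (3/2)
2. 825.688ms @ 3/2 + 825.688ms (3/2)

note 2 onset = 3/2b = 825.688ms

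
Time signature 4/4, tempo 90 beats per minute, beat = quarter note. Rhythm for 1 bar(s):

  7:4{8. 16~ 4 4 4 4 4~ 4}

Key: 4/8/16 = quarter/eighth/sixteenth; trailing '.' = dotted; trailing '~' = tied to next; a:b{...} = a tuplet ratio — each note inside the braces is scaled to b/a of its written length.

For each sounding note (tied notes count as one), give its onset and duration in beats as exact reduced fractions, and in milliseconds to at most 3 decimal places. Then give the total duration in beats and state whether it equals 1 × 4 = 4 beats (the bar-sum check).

1) 0.0ms=0b +285.714ms=3/7b
2) 285.714ms=3/7b +476.19ms=5/7b
3) 761.905ms=8/7b +380.952ms=4/7b
4) 1142.857ms=12/7b +380.952ms=4/7b
5) 1523.81ms=16/7b +380.952ms=4/7b
6) 1904.762ms=20/7b +761.905ms=8/7b
Σ=4b of 4 (90bpm 4/4) — PASS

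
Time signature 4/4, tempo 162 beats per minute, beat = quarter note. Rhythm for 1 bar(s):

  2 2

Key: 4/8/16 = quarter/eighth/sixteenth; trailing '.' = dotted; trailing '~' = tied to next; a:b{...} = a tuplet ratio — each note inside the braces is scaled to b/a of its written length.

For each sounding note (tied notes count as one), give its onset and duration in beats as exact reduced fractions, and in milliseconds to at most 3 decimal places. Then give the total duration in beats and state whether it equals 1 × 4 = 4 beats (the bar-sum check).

1) 0.0ms=0b +740.741ms=2b
2) 740.741ms=2b +740.741ms=2b
Σ=4b of 4 (162bpm 4/4) — PASS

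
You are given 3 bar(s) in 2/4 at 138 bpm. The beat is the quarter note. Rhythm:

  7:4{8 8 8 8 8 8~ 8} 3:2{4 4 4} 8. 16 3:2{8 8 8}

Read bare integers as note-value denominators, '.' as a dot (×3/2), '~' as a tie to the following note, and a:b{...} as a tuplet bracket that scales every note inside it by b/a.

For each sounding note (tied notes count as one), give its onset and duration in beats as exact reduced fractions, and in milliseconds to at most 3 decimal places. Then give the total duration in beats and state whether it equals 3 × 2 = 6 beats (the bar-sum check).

1) 0.0ms=0b +124.224ms=2/7b
2) 124.224ms=2/7b +124.224ms=2/7b
3) 248.447ms=4/7b +124.224ms=2/7b
4) 372.671ms=6/7b +124.224ms=2/7b
5) 496.894ms=8/7b +124.224ms=2/7b
6) 621.118ms=10/7b +248.447ms=4/7b
7) 869.565ms=2b +289.855ms=2/3b
8) 1159.42ms=8/3b +289.855ms=2/3b
9) 1449.275ms=10/3b +289.855ms=2/3b
10) 1739.13ms=4b +326.087ms=3/4b
11) 2065.217ms=19/4b +108.696ms=1/4b
12) 2173.913ms=5b +144.928ms=1/3b
13) 2318.841ms=16/3b +144.928ms=1/3b
14) 2463.768ms=17/3b +144.928ms=1/3b
Σ=6b of 6 (138bpm 2/4) — PASS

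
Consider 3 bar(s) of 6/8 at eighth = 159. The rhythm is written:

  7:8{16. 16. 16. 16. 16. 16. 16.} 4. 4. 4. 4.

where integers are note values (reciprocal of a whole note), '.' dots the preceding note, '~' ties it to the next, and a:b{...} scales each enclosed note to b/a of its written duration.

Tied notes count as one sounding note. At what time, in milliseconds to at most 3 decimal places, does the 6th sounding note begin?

1. 0.0ms @ 0 + 323.45ms (6/7)
2. 323.45ms @ 6/7 + 323.45ms (6/7)
3. 646.9ms @ 12/7 + 323.45ms (6/7)
4. 970.35ms @ 18/7 + 323.45ms (6/7)
5. 1293.801ms @ 24/7 + 323.45ms (6/7)
6. 1617.251ms @ 30/7 + 323.45ms (6/7)
7. 1940.701ms @ 36/7 + 323.45ms (6/7)
8. 2264.151ms @ 6 + 1132.075ms (3)
9. 3396.226ms @ 9 + 1132.075ms (3)
10. 4528.302ms @ 12 + 1132.075ms (3)
11. 5660.377ms @ 15 + 1132.075ms (3)

note 6 onset = 30/7b = 1617.251ms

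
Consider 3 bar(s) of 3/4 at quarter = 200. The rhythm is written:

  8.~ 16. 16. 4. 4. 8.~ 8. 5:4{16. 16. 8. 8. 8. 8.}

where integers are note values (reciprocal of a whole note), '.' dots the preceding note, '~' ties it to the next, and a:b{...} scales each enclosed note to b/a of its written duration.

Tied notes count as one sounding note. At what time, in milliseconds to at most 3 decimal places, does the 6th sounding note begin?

1. 0.0ms @ 0 + 337.5ms (9/8)
2. 337.5ms @ 9/8 + 112.5ms (3/8)
3. 450.0ms @ 3/2 + 450.0ms (3/2)
4. 900.0ms @ 3 + 450.0ms (3/2)
5. 1350.0ms @ 9/2 + 450.0ms (3/2)
6. 1800.0ms @ 6 + 90.0ms (3/10)
7. 1890.0ms @ 63/10 + 90.0ms (3/10)
8. 1980.0ms @ 33/5 + 180.0ms (3/5)
9. 2160.0ms @ 36/5 + 180.0ms (3/5)
10. 2340.0ms @ 39/5 + 180.0ms (3/5)
11. 2520.0ms @ 42/5 + 180.0ms (3/5)

note 6 onset = 6b = 1800.0ms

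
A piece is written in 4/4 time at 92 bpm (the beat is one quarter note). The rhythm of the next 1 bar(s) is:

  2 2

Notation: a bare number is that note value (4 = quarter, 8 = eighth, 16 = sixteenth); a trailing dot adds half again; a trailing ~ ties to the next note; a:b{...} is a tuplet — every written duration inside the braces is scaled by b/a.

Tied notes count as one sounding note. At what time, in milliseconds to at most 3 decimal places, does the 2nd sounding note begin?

note 2 onset = 2b = 1304.348ms

1. 0.0ms @ 0 + 1304.348ms (2)
2. 1304.348ms @ 2 + 1304.348ms (2)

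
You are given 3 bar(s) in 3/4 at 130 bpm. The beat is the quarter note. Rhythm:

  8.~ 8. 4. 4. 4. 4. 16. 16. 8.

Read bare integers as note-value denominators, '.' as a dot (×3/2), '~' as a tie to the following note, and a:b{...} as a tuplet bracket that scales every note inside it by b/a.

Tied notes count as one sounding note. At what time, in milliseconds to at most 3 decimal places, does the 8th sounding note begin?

note 8 onset = 33/4b = 3807.692ms

1. 0.0ms @ 0 + 692.308ms (3/2)
2. 692.308ms @ 3/2 + 692.308ms (3/2)
3. 1384.615ms @ 3 + 692.308ms (3/2)
4. 2076.923ms @ 9/2 + 692.308ms (3/2)
5. 2769.231ms @ 6 + 692.308ms (3/2)
6. 3461.538ms @ 15/2 + 173.077ms (3/8)
7. 3634.615ms @ 63/8 + 173.077ms (3/8)
8. 3807.692ms @ 33/4 + 346.154ms (3/4)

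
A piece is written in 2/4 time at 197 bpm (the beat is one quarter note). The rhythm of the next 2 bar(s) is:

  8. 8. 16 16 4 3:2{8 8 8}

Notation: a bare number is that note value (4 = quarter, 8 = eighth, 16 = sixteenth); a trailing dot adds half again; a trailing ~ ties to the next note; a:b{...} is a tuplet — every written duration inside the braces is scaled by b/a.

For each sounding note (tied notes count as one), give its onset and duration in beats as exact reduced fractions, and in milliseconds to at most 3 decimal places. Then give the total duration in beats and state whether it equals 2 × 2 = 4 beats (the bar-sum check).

1) 0.0ms=0b +228.426ms=3/4b
2) 228.426ms=3/4b +228.426ms=3/4b
3) 456.853ms=3/2b +76.142ms=1/4b
4) 532.995ms=7/4b +76.142ms=1/4b
5) 609.137ms=2b +304.569ms=1b
6) 913.706ms=3b +101.523ms=1/3b
7) 1015.228ms=10/3b +101.523ms=1/3b
8) 1116.751ms=11/3b +101.523ms=1/3b
Σ=4b of 4 (197bpm 2/4) — PASS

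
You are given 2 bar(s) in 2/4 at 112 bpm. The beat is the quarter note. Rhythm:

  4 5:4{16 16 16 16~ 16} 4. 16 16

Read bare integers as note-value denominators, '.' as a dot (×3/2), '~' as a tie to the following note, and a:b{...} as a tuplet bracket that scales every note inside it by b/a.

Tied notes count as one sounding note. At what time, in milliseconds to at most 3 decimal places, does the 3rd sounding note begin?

note 3 onset = 6/5b = 642.857ms

1. 0.0ms @ 0 + 535.714ms (1)
2. 535.714ms @ 1 + 107.143ms (1/5)
3. 642.857ms @ 6/5 + 107.143ms (1/5)
4. 750.0ms @ 7/5 + 107.143ms (1/5)
5. 857.143ms @ 8/5 + 214.286ms (2/5)
6. 1071.429ms @ 2 + 803.571ms (3/2)
7. 1875.0ms @ 7/2 + 133.929ms (1/4)
8. 2008.929ms @ 15/4 + 133.929ms (1/4)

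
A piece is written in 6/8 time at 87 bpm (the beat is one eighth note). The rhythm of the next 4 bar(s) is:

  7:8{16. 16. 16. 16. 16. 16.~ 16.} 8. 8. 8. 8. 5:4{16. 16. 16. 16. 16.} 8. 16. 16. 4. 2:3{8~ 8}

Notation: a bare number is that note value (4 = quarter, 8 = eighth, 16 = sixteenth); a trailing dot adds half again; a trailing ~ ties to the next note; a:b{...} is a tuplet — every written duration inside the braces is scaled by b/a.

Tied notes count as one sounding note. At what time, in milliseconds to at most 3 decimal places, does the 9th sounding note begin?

1. 0.0ms @ 0 + 591.133ms (6/7)
2. 591.133ms @ 6/7 + 591.133ms (6/7)
3. 1182.266ms @ 12/7 + 591.133ms (6/7)
4. 1773.399ms @ 18/7 + 591.133ms (6/7)
5. 2364.532ms @ 24/7 + 591.133ms (6/7)
6. 2955.665ms @ 30/7 + 1182.266ms (12/7)
7. 4137.931ms @ 6 + 1034.483ms (3/2)
8. 5172.414ms @ 15/2 + 1034.483ms (3/2)
9. 6206.897ms @ 9 + 1034.483ms (3/2)
10. 7241.379ms @ 21/2 + 1034.483ms (3/2)
11. 8275.862ms @ 12 + 413.793ms (3/5)
12. 8689.655ms @ 63/5 + 413.793ms (3/5)
13. 9103.448ms @ 66/5 + 413.793ms (3/5)
14. 9517.241ms @ 69/5 + 413.793ms (3/5)
15. 9931.034ms @ 72/5 + 413.793ms (3/5)
16. 10344.828ms @ 15 + 1034.483ms (3/2)
17. 11379.31ms @ 33/2 + 517.241ms (3/4)
18. 11896.552ms @ 69/4 + 517.241ms (3/4)
19. 12413.793ms @ 18 + 2068.966ms (3)
20. 14482.759ms @ 21 + 2068.966ms (3)

note 9 onset = 9b = 6206.897ms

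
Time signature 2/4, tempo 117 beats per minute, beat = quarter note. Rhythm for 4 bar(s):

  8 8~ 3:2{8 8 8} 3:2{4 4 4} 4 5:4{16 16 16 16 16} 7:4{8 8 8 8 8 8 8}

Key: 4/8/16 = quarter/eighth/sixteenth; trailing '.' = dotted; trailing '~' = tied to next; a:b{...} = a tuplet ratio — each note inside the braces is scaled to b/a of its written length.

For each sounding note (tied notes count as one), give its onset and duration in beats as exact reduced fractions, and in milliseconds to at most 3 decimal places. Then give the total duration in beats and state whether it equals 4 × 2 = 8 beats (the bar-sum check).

1) 0.0ms=0b +256.41ms=1/2b
2) 256.41ms=1/2b +427.35ms=5/6b
3) 683.761ms=4/3b +170.94ms=1/3b
4) 854.701ms=5/3b +170.94ms=1/3b
5) 1025.641ms=2b +341.88ms=2/3b
6) 1367.521ms=8/3b +341.88ms=2/3b
7) 1709.402ms=10/3b +341.88ms=2/3b
8) 2051.282ms=4b +512.821ms=1b
9) 2564.103ms=5b +102.564ms=1/5b
10) 2666.667ms=26/5b +102.564ms=1/5b
11) 2769.231ms=27/5b +102.564ms=1/5b
12) 2871.795ms=28/5b +102.564ms=1/5b
13) 2974.359ms=29/5b +102.564ms=1/5b
14) 3076.923ms=6b +146.52ms=2/7b
15) 3223.443ms=44/7b +146.52ms=2/7b
16) 3369.963ms=46/7b +146.52ms=2/7b
17) 3516.484ms=48/7b +146.52ms=2/7b
18) 3663.004ms=50/7b +146.52ms=2/7b
19) 3809.524ms=52/7b +146.52ms=2/7b
20) 3956.044ms=54/7b +146.52ms=2/7b
Σ=8b of 8 (117bpm 2/4) — PASS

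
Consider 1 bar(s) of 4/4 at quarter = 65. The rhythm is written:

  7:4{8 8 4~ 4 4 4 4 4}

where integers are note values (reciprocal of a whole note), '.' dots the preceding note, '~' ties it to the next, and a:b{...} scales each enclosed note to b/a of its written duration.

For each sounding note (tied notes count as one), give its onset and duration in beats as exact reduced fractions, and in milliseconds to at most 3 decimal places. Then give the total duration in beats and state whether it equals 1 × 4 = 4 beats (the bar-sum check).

1) 0.0ms=0b +263.736ms=2/7b
2) 263.736ms=2/7b +263.736ms=2/7b
3) 527.473ms=4/7b +1054.945ms=8/7b
4) 1582.418ms=12/7b +527.473ms=4/7b
5) 2109.89ms=16/7b +527.473ms=4/7b
6) 2637.363ms=20/7b +527.473ms=4/7b
7) 3164.835ms=24/7b +527.473ms=4/7b
Σ=4b of 4 (65bpm 4/4) — PASS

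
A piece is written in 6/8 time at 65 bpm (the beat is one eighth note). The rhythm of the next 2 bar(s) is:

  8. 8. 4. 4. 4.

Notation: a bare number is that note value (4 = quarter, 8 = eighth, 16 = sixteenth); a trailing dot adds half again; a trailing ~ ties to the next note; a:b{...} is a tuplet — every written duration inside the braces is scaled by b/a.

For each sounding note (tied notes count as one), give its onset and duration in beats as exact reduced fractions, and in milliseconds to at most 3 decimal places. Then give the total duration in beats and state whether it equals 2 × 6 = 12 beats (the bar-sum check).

1) 0.0ms=0b +1384.615ms=3/2b
2) 1384.615ms=3/2b +1384.615ms=3/2b
3) 2769.231ms=3b +2769.231ms=3b
4) 5538.462ms=6b +2769.231ms=3b
5) 8307.692ms=9b +2769.231ms=3b
Σ=12b of 12 (65bpm 6/8) — PASS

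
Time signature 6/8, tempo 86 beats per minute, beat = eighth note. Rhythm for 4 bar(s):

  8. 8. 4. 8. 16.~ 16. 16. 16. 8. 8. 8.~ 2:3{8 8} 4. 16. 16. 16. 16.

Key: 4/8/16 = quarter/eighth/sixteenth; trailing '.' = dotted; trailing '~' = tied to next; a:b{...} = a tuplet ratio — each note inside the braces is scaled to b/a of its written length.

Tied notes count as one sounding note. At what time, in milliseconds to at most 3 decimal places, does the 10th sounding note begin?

1. 0.0ms @ 0 + 1046.512ms (3/2)
2. 1046.512ms @ 3/2 + 1046.512ms (3/2)
3. 2093.023ms @ 3 + 2093.023ms (3)
4. 4186.047ms @ 6 + 1046.512ms (3/2)
5. 5232.558ms @ 15/2 + 1046.512ms (3/2)
6. 6279.07ms @ 9 + 523.256ms (3/4)
7. 6802.326ms @ 39/4 + 523.256ms (3/4)
8. 7325.581ms @ 21/2 + 1046.512ms (3/2)
9. 8372.093ms @ 12 + 1046.512ms (3/2)
10. 9418.605ms @ 27/2 + 2093.023ms (3)
11. 11511.628ms @ 33/2 + 1046.512ms (3/2)
12. 12558.14ms @ 18 + 2093.023ms (3)
13. 14651.163ms @ 21 + 523.256ms (3/4)
14. 15174.419ms @ 87/4 + 523.256ms (3/4)
15. 15697.674ms @ 45/2 + 523.256ms (3/4)
16. 16220.93ms @ 93/4 + 523.256ms (3/4)

note 10 onset = 27/2b = 9418.605ms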